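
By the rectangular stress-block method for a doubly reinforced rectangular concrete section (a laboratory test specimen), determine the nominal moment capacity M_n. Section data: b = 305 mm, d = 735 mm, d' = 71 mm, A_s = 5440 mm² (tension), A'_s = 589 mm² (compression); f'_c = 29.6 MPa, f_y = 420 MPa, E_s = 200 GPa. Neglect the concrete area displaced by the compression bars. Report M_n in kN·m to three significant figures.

M_n ≈ 1390 kN·m

Assume both tension and compression steel yield.
Net tension couple steel: A_s − A'_s = 4851 mm².
a = (A_s − A'_s) f_y / (0.85 f'_c b) = 2037420/(0.85 × 29.6 × 305) = 265.50 mm.
c = a/β₁ = 265.50/0.839 = 316.45 mm; ε'_s = 0.003(c − d')/c = 0.0023 ≥ f_y/E_s = 0.0021, so compression steel does yield.
M_n = (A_s − A'_s) f_y (d − a/2) + A'_s f_y (d − d') = [2037420 × (735 − 132.75) + 247380 × (735 − 71)] × 10⁻⁶ = 1227.04 + 164.26 = 1391.30 kN·m.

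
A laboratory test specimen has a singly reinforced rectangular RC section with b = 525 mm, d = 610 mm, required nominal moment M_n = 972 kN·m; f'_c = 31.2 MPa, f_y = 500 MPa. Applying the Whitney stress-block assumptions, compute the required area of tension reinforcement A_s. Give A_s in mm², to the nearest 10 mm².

A_s ≈ 3560 mm²

With M_n = 0.85 f'_c a b (d − a/2), solve the quadratic for a:
a = d − √(d² − 2M_n/(0.85 f'_c b)) = 610 − √(610² − 2 × 972×10⁶/(0.85 × 31.2 × 525)) = 127.84 mm.
A_s = 0.85 f'_c a b / f_y = 0.85 × 31.2 × 127.84 × 525 / 500 = 3559.8 mm².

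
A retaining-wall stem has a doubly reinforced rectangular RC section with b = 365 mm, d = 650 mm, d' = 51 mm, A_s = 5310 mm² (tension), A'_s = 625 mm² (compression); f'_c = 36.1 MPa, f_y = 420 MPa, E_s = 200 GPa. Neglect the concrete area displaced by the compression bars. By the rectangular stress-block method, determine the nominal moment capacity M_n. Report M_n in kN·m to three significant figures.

M_n ≈ 1260 kN·m

Assume both tension and compression steel yield.
Net tension couple steel: A_s − A'_s = 4685 mm².
a = (A_s − A'_s) f_y / (0.85 f'_c b) = 1967700/(0.85 × 36.1 × 365) = 175.69 mm.
c = a/β₁ = 175.69/0.792 = 221.83 mm; ε'_s = 0.003(c − d')/c = 0.0023 ≥ f_y/E_s = 0.0021, so compression steel does yield.
M_n = (A_s − A'_s) f_y (d − a/2) + A'_s f_y (d − d') = [1967700 × (650 − 87.845) + 262500 × (650 − 51)] × 10⁻⁶ = 1106.15 + 157.24 = 1263.39 kN·m.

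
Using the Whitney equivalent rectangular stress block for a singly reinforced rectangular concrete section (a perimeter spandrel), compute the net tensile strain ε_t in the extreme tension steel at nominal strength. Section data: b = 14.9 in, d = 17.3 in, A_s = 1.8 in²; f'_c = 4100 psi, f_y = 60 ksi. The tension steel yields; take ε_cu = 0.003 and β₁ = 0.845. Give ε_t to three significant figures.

ε_t ≈ 0.0181

a = A_s f_y/(0.85 f'_c b) = 2.080 in.
β₁ = 0.845, so c = a/β₁ = 2.080/0.845 = 2.462 in.
From the linear strain diagram with ε_cu = 0.003: ε_t = 0.003 (d − c)/c = 0.003 × (17.3 − 2.462)/2.462 = 0.0181.
Since ε_t ≥ 0.005, the section is tension-controlled.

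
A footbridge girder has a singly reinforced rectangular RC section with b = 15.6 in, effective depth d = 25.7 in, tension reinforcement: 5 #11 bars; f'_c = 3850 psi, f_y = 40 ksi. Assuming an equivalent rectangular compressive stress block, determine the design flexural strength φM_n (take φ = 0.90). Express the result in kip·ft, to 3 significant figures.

φM_n ≈ 530 kip·ft

A_s = 5 × 1.56 = 7.8 in².
T = A_s f_y = 7.8 × 40 = 312 kips.
a = T/(0.85 f'_c b) = 312/(0.85 × 3.85 × 15.6) = 6.112 in.
M_n = T(d − a/2) = 312 × (25.7 − 3.056) = 7064.9 kip·in = 7064.9/12 = 588.74 kip·ft.
φM_n = 0.90 × 588.74 = 529.87 kip·ft.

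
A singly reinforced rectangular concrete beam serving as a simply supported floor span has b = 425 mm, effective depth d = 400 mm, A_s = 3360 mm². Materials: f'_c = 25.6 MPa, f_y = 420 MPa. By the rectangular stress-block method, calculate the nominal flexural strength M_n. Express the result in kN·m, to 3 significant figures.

T = A_s f_y = 3360 × 420 = 1411200 N = 1411.2 kN.
From C = T: a = T/(0.85 f'_c b) = 1411200/(0.85 × 25.6 × 425) = 152.60 mm.
M_n = T(d − a/2) = 1411.2 kN × (400 − 76.3) mm = 456.81 kN·m.

M_n ≈ 457 kN·m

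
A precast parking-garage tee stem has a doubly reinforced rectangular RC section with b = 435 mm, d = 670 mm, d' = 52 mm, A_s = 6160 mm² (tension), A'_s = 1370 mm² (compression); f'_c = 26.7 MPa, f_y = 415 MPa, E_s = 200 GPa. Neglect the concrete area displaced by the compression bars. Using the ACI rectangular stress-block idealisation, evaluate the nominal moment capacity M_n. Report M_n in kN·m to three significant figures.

M_n ≈ 1480 kN·m

Assume both tension and compression steel yield.
Net tension couple steel: A_s − A'_s = 4790 mm².
a = (A_s − A'_s) f_y / (0.85 f'_c b) = 1987850/(0.85 × 26.7 × 435) = 201.36 mm.
c = a/β₁ = 201.36/0.85 = 236.89 mm; ε'_s = 0.003(c − d')/c = 0.0023 ≥ f_y/E_s = 0.0021, so compression steel does yield.
M_n = (A_s − A'_s) f_y (d − a/2) + A'_s f_y (d − d') = [1987850 × (670 − 100.68) + 568550 × (670 − 52)] × 10⁻⁶ = 1131.72 + 351.36 = 1483.08 kN·m.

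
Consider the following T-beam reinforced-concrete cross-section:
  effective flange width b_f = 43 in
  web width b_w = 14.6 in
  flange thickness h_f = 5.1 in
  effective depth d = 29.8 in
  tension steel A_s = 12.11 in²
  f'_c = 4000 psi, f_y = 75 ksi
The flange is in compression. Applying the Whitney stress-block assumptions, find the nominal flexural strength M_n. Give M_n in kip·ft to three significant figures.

Tension: T = A_s f_y = 12.11 × 75 = 908.25 kips.
Try a within the flange: a = T/(0.85 f'_c b_f) = 908.25/(0.85 × 4 × 43) = 6.212 in.
a = 6.212 > h_f = 5.1 in: the block extends into the web. Split into flange-overhang and web parts.
C_f = 0.85 f'_c (b_f − b_w) h_f = 0.85 × 4 × (43 − 14.6) × 5.1 = 492.5 kips.
Remaining web compression depth: a_w = (T − C_f)/(0.85 f'_c b_w) = (908.25 − 492.5)/(0.85 × 4 × 14.6) = 8.375 in.
M_n = C_f(d − h_f/2) + (T − C_f)(d − a_w/2) = 492.5 × (29.8 − 2.55) + 415.75 × (29.8 − 4.1875) = 13420.6 + 10648.4 = 24069.0 kip·in.
M_n = 24069.0/12 = 2005.75 kip·ft.

M_n ≈ 2010 kip·ft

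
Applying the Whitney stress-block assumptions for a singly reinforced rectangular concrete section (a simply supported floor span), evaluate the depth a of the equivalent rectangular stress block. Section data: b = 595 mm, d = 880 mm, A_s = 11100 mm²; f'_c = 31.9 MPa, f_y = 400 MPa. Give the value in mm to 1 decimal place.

T = A_s f_y = 11100 × 400 = 4440000 N = 4440 kN.
Setting C = 0.85 f'_c a b equal to T: a = 4440000/(0.85 × 31.9 × 595) = 275.2 mm.

a ≈ 275.2 mm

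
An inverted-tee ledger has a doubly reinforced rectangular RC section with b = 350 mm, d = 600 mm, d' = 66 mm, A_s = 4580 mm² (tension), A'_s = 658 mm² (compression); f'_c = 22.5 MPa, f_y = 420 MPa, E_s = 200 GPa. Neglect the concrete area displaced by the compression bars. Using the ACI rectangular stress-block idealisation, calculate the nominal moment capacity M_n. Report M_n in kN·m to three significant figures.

Assume both tension and compression steel yield.
Net tension couple steel: A_s − A'_s = 3922 mm².
a = (A_s − A'_s) f_y / (0.85 f'_c b) = 1647240/(0.85 × 22.5 × 350) = 246.09 mm.
c = a/β₁ = 246.09/0.85 = 289.52 mm; ε'_s = 0.003(c − d')/c = 0.0023 ≥ f_y/E_s = 0.0021, so compression steel does yield.
M_n = (A_s − A'_s) f_y (d − a/2) + A'_s f_y (d − d') = [1647240 × (600 − 123.045) + 276360 × (600 − 66)] × 10⁻⁶ = 785.66 + 147.58 = 933.24 kN·m.

M_n ≈ 933 kN·m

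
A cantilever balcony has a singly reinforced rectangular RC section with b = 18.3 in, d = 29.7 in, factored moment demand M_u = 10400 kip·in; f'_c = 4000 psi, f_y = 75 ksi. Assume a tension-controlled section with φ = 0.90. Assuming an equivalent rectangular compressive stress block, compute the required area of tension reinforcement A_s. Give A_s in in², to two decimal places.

M_n = M_u/φ = 10400/0.90 = 11555.6 kip·in.
From M_n = 0.85 f'_c a b (d − a/2):
a = d − √(d² − 2M_n/(0.85 f'_c b)) = 29.7 − √(29.7² − 2 × 11555.6/(0.85 × 4 × 18.3)) = 7.103 in.
A_s = 0.85 f'_c a b / f_y = 0.85 × 4 × 7.103 × 18.3 / 75 = 5.893 in².

A_s ≈ 5.89 in²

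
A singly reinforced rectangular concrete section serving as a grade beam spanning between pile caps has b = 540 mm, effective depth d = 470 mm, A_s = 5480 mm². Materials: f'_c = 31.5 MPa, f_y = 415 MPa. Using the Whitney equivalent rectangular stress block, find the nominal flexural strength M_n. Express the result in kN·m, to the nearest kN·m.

M_n ≈ 890 kN·m

T = A_s f_y = 5480 × 415 = 2274200 N = 2274.2 kN.
From C = T: a = T/(0.85 f'_c b) = 2274200/(0.85 × 31.5 × 540) = 157.29 mm.
M_n = T(d − a/2) = 2274.2 kN × (470 − 78.645) mm = 890.02 kN·m.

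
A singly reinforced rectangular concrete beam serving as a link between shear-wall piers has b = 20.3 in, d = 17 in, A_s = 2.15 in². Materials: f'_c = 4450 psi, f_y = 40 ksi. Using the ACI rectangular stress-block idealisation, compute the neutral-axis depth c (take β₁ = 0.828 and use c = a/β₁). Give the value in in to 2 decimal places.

c ≈ 1.35 in

T = A_s f_y = 2.15 × 40 = 86 kips.
a = T/(0.85 f'_c b) = 86/(0.85 × 4.45 × 20.3) = 1.1200 in.
With β₁ = 0.828, c = a/β₁ = 1.1200/0.828 = 1.35 in.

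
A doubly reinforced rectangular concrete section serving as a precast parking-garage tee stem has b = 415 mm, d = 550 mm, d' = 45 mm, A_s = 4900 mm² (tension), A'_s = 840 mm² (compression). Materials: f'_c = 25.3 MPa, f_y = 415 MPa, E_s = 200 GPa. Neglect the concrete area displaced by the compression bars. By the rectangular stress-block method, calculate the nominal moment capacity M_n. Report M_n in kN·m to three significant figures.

Assume both tension and compression steel yield.
Net tension couple steel: A_s − A'_s = 4060 mm².
a = (A_s − A'_s) f_y / (0.85 f'_c b) = 1684900/(0.85 × 25.3 × 415) = 188.79 mm.
c = a/β₁ = 188.79/0.85 = 222.11 mm; ε'_s = 0.003(c − d')/c = 0.0024 ≥ f_y/E_s = 0.0021, so compression steel does yield.
M_n = (A_s − A'_s) f_y (d − a/2) + A'_s f_y (d − d') = [1684900 × (550 − 94.395) + 348600 × (550 − 45)] × 10⁻⁶ = 767.65 + 176.04 = 943.69 kN·m.

M_n ≈ 944 kN·m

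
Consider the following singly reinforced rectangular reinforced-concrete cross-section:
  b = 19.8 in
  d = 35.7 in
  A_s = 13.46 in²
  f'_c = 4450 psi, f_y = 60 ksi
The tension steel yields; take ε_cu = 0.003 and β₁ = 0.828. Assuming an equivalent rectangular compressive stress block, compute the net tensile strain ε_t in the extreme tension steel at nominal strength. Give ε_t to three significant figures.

ε_t ≈ 0.00522

a = A_s f_y/(0.85 f'_c b) = 10.783 in.
β₁ = 0.828, so c = a/β₁ = 10.783/0.828 = 13.023 in.
From the linear strain diagram with ε_cu = 0.003: ε_t = 0.003 (d − c)/c = 0.003 × (35.7 − 13.023)/13.023 = 0.00522.
Since ε_t ≥ 0.005, the section is tension-controlled.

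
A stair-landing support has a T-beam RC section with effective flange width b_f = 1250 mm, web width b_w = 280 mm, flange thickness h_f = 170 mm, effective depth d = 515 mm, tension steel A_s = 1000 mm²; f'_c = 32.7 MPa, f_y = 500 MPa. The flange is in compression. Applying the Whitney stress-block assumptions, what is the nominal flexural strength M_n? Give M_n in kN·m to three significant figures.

Tension: T = A_s f_y = 1000 × 500 = 500000 N.
Try a within the flange: a = T/(0.85 f'_c b_f) = 500000/(0.85 × 32.7 × 1250) = 14.39 mm.
Since a = 14.39 ≤ h_f = 170 mm, the stress block lies entirely in the flange; analyse as a rectangular beam of width b_f.
M_n = T(d − a/2) = 500000 × (515 − 7.195) = 253.90 × 10⁶ N·mm.
M_n = 253.90 kN·m.

M_n ≈ 254 kN·m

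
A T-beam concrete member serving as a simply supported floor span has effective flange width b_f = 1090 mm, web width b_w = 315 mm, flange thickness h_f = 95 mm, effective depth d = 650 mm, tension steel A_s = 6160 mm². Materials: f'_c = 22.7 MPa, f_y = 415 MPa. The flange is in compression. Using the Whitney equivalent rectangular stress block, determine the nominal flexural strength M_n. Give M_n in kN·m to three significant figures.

Tension: T = A_s f_y = 6160 × 415 = 2556400 N.
Try a within the flange: a = T/(0.85 f'_c b_f) = 2556400/(0.85 × 22.7 × 1090) = 121.55 mm.
a = 121.55 > h_f = 95 mm: the block extends into the web. Split into flange-overhang and web parts.
C_f = 0.85 f'_c (b_f − b_w) h_f = 0.85 × 22.7 × (1090 − 315) × 95 = 1420594 N.
Remaining web compression depth: a_w = (T − C_f)/(0.85 f'_c b_w) = (2556400 − 1420594)/(0.85 × 22.7 × 315) = 186.87 mm.
M_n = C_f(d − h_f/2) + (T − C_f)(d − a_w/2) = 1420594 × (650 − 47.5) + 1135806 × (650 − 93.435) = 855.91 + 632.15 = 1488.06 × 10⁶ N·mm.
M_n = 1488.06 kN·m.

M_n ≈ 1490 kN·m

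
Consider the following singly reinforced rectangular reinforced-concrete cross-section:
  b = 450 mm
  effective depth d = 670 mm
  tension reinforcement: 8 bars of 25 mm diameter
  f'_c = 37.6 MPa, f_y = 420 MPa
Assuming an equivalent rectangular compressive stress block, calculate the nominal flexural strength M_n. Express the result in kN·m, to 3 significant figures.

M_n ≈ 1010 kN·m

A_s = 8 × 491 = 3928 mm².
T = A_s f_y = 3928 × 420 = 1649760 N = 1649.76 kN.
From C = T: a = T/(0.85 f'_c b) = 1649760/(0.85 × 37.6 × 450) = 114.71 mm.
M_n = T(d − a/2) = 1649.76 kN × (670 − 57.355) mm = 1010.72 kN·m.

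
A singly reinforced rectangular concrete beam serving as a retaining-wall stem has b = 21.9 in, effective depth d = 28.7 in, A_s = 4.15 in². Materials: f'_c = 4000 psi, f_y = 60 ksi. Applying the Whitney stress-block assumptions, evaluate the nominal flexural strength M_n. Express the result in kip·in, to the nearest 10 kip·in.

M_n ≈ 6730 kip·in

T = A_s f_y = 4.15 × 60 = 249 kips.
a = T/(0.85 f'_c b) = 249/(0.85 × 4 × 21.9) = 3.344 in.
M_n = T(d − a/2) = 249 × (28.7 − 1.672) = 6730.0 kip·in.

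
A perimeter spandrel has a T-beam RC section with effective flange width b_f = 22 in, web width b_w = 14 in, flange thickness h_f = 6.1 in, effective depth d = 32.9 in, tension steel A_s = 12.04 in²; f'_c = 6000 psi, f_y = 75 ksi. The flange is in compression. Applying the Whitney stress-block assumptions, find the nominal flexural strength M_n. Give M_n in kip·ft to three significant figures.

Tension: T = A_s f_y = 12.04 × 75 = 903 kips.
Try a within the flange: a = T/(0.85 f'_c b_f) = 903/(0.85 × 6 × 22) = 8.048 in.
a = 8.048 > h_f = 6.1 in: the block extends into the web. Split into flange-overhang and web parts.
C_f = 0.85 f'_c (b_f − b_w) h_f = 0.85 × 6 × (22 − 14) × 6.1 = 248.9 kips.
Remaining web compression depth: a_w = (T − C_f)/(0.85 f'_c b_w) = (903 − 248.9)/(0.85 × 6 × 14) = 9.161 in.
M_n = C_f(d − h_f/2) + (T − C_f)(d − a_w/2) = 248.9 × (32.9 − 3.05) + 654.1 × (32.9 − 4.5805) = 7429.7 + 18523.8 = 25953.5 kip·in.
M_n = 25953.5/12 = 2162.79 kip·ft.

M_n ≈ 2160 kip·ft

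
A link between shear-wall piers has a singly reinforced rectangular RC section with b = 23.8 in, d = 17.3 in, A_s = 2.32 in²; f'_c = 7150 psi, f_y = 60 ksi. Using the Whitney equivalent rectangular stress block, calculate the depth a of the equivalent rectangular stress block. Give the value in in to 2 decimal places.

T = A_s f_y = 2.32 × 60 = 139.2 kips.
a = T/(0.85 f'_c b) = 139.2/(0.85 × 7.15 × 23.8) = 0.96 in.

a ≈ 0.96 in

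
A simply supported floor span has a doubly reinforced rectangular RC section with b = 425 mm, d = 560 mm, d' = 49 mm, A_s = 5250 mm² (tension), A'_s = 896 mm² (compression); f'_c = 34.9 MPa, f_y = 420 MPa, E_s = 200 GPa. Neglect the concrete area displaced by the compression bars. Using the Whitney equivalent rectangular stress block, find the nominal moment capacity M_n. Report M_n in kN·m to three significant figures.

Assume both tension and compression steel yield.
Net tension couple steel: A_s − A'_s = 4354 mm².
a = (A_s − A'_s) f_y / (0.85 f'_c b) = 1828680/(0.85 × 34.9 × 425) = 145.05 mm.
c = a/β₁ = 145.05/0.801 = 181.09 mm; ε'_s = 0.003(c − d')/c = 0.0022 ≥ f_y/E_s = 0.0021, so compression steel does yield.
M_n = (A_s − A'_s) f_y (d − a/2) + A'_s f_y (d − d') = [1828680 × (560 − 72.525) + 376320 × (560 − 49)] × 10⁻⁶ = 891.44 + 192.30 = 1083.74 kN·m.

M_n ≈ 1080 kN·m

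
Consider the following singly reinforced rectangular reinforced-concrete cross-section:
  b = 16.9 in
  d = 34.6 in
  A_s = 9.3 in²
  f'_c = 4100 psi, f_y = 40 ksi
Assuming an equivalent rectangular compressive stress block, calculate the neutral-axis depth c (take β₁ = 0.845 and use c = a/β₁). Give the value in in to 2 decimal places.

c ≈ 7.47 in

T = A_s f_y = 9.3 × 40 = 372 kips.
a = T/(0.85 f'_c b) = 372/(0.85 × 4.1 × 16.9) = 6.3162 in.
With β₁ = 0.845, c = a/β₁ = 6.3162/0.845 = 7.47 in.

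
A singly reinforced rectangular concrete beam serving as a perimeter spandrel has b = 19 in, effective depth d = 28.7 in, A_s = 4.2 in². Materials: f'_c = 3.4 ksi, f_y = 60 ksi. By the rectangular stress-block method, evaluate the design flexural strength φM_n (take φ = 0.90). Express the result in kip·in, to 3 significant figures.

φM_n ≈ 5990 kip·in

T = A_s f_y = 4.2 × 60 = 252 kips.
a = T/(0.85 f'_c b) = 252/(0.85 × 3.4 × 19) = 4.589 in.
M_n = T(d − a/2) = 252 × (28.7 − 2.2945) = 6654.2 kip·in.
φM_n = 0.90 × 6654.2 = 5988.8 kip·in.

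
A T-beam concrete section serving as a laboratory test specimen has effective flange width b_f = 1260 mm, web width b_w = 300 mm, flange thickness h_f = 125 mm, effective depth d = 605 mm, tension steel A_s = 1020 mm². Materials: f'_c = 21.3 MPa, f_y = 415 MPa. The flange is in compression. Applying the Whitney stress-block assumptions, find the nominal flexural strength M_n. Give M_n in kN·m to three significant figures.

M_n ≈ 252 kN·m

Tension: T = A_s f_y = 1020 × 415 = 423300 N.
Try a within the flange: a = T/(0.85 f'_c b_f) = 423300/(0.85 × 21.3 × 1260) = 18.56 mm.
Since a = 18.56 ≤ h_f = 125 mm, the stress block lies entirely in the flange; analyse as a rectangular beam of width b_f.
M_n = T(d − a/2) = 423300 × (605 − 9.28) = 252.17 × 10⁶ N·mm.
M_n = 252.17 kN·m.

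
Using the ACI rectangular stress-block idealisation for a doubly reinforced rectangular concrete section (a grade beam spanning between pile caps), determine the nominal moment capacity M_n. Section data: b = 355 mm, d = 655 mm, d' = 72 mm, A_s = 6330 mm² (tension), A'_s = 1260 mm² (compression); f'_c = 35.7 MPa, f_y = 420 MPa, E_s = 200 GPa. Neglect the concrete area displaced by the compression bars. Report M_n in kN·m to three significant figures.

M_n ≈ 1490 kN·m

Assume both tension and compression steel yield.
Net tension couple steel: A_s − A'_s = 5070 mm².
a = (A_s − A'_s) f_y / (0.85 f'_c b) = 2129400/(0.85 × 35.7 × 355) = 197.67 mm.
c = a/β₁ = 197.67/0.795 = 248.64 mm; ε'_s = 0.003(c − d')/c = 0.0021 ≥ f_y/E_s = 0.0021, so compression steel does yield.
M_n = (A_s − A'_s) f_y (d − a/2) + A'_s f_y (d − d') = [2129400 × (655 − 98.835) + 529200 × (655 − 72)] × 10⁻⁶ = 1184.30 + 308.52 = 1492.82 kN·m.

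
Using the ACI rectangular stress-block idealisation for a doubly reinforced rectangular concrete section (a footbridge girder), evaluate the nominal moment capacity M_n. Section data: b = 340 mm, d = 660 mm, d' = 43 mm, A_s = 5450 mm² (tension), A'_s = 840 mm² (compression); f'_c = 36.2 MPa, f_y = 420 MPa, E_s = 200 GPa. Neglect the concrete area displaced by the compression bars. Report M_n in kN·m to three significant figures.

Assume both tension and compression steel yield.
Net tension couple steel: A_s − A'_s = 4610 mm².
a = (A_s − A'_s) f_y / (0.85 f'_c b) = 1936200/(0.85 × 36.2 × 340) = 185.07 mm.
c = a/β₁ = 185.07/0.791 = 233.97 mm; ε'_s = 0.003(c − d')/c = 0.0024 ≥ f_y/E_s = 0.0021, so compression steel does yield.
M_n = (A_s − A'_s) f_y (d − a/2) + A'_s f_y (d − d') = [1936200 × (660 − 92.535) + 352800 × (660 − 43)] × 10⁻⁶ = 1098.73 + 217.68 = 1316.41 kN·m.

M_n ≈ 1320 kN·m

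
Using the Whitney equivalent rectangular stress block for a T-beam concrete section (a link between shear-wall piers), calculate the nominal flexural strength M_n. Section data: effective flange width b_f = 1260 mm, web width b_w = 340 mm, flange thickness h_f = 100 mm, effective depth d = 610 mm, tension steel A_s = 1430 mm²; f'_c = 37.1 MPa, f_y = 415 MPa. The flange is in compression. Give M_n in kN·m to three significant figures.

Tension: T = A_s f_y = 1430 × 415 = 593450 N.
Try a within the flange: a = T/(0.85 f'_c b_f) = 593450/(0.85 × 37.1 × 1260) = 14.94 mm.
Since a = 14.94 ≤ h_f = 100 mm, the stress block lies entirely in the flange; analyse as a rectangular beam of width b_f.
M_n = T(d − a/2) = 593450 × (610 − 7.47) = 357.57 × 10⁶ N·mm.
M_n = 357.57 kN·m.

M_n ≈ 358 kN·m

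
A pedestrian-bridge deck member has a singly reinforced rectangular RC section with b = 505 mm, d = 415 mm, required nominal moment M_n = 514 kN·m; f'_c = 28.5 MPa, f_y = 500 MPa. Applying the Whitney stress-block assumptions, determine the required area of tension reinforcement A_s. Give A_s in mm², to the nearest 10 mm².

With M_n = 0.85 f'_c a b (d − a/2), solve the quadratic for a:
a = d − √(d² − 2M_n/(0.85 f'_c b)) = 415 − √(415² − 2 × 514×10⁶/(0.85 × 28.5 × 505)) = 118.02 mm.
A_s = 0.85 f'_c a b / f_y = 0.85 × 28.5 × 118.02 × 505 / 500 = 2887.6 mm².

A_s ≈ 2890 mm²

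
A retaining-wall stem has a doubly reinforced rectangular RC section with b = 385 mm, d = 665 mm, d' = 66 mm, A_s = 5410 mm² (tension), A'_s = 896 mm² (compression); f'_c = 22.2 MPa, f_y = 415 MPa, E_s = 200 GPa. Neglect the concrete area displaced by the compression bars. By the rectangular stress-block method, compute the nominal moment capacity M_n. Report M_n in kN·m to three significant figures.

M_n ≈ 1230 kN·m

Assume both tension and compression steel yield.
Net tension couple steel: A_s − A'_s = 4514 mm².
a = (A_s − A'_s) f_y / (0.85 f'_c b) = 1873310/(0.85 × 22.2 × 385) = 257.86 mm.
c = a/β₁ = 257.86/0.85 = 303.36 mm; ε'_s = 0.003(c − d')/c = 0.0023 ≥ f_y/E_s = 0.0021, so compression steel does yield.
M_n = (A_s − A'_s) f_y (d − a/2) + A'_s f_y (d − d') = [1873310 × (665 − 128.93) + 371840 × (665 − 66)] × 10⁻⁶ = 1004.23 + 222.73 = 1226.96 kN·m.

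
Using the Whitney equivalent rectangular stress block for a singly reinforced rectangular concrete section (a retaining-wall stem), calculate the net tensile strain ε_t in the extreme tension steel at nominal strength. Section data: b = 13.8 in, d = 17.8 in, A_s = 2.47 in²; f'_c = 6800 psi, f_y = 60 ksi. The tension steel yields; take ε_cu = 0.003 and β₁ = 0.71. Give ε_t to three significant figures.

a = A_s f_y/(0.85 f'_c b) = 1.858 in.
β₁ = 0.71, so c = a/β₁ = 1.858/0.71 = 2.617 in.
From the linear strain diagram with ε_cu = 0.003: ε_t = 0.003 (d − c)/c = 0.003 × (17.8 − 2.617)/2.617 = 0.0174.
Since ε_t ≥ 0.005, the section is tension-controlled.

ε_t ≈ 0.0174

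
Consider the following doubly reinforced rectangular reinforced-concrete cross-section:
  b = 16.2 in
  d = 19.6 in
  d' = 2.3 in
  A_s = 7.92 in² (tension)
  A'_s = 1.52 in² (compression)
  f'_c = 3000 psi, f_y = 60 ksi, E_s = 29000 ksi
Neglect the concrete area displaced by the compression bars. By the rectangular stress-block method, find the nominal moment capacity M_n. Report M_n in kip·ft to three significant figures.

M_n ≈ 610 kip·ft

Assume both steels yield.
a = (A_s − A'_s) f_y/(0.85 f'_c b) = (7.92 − 1.52) × 60/(0.85 × 3 × 16.2) = 9.296 in.
c = a/β₁ = 9.296/0.85 = 10.936 in; ε'_s = 0.003(c − d')/c = 0.0024 ≥ ε_y = 0.0021, so the compression steel yields.
M_n = (A_s − A'_s) f_y (d − a/2) + A'_s f_y (d − d') = 384 × (19.6 − 4.648) + 91.2 × (19.6 − 2.3) = 5741.6 + 1577.8 = 7319.4 kip·in = 7319.4/12 = 609.95 kip·ft.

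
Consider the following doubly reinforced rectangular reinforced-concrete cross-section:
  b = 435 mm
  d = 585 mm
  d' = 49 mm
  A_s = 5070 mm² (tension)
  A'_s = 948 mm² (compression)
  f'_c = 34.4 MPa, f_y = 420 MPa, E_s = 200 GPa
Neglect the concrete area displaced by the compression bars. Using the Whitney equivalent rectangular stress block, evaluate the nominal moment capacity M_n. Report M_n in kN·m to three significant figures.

Assume both tension and compression steel yield.
Net tension couple steel: A_s − A'_s = 4122 mm².
a = (A_s − A'_s) f_y / (0.85 f'_c b) = 1731240/(0.85 × 34.4 × 435) = 136.11 mm.
c = a/β₁ = 136.11/0.804 = 169.29 mm; ε'_s = 0.003(c − d')/c = 0.0021 ≥ f_y/E_s = 0.0021, so compression steel does yield.
M_n = (A_s − A'_s) f_y (d − a/2) + A'_s f_y (d − d') = [1731240 × (585 − 68.055) + 398160 × (585 − 49)] × 10⁻⁶ = 894.96 + 213.41 = 1108.37 kN·m.

M_n ≈ 1110 kN·m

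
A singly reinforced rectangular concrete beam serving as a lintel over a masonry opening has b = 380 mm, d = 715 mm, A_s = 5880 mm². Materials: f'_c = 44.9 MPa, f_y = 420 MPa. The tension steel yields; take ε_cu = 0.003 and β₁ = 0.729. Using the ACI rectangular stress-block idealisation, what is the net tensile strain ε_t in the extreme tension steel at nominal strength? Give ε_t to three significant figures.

a = A_s f_y/(0.85 f'_c b) = 170.29 mm.
β₁ = 0.729, so c = a/β₁ = 170.29/0.729 = 233.59 mm.
From the linear strain diagram with ε_cu = 0.003: ε_t = 0.003 (d − c)/c = 0.003 × (715 − 233.59)/233.59 = 0.00618.
Since ε_t ≥ 0.005, the section is tension-controlled.

ε_t ≈ 0.00618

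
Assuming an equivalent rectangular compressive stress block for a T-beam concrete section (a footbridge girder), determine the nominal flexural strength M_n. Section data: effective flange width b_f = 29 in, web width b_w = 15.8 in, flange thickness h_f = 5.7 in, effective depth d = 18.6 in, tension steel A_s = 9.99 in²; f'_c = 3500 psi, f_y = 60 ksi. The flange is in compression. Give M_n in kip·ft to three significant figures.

Tension: T = A_s f_y = 9.99 × 60 = 599.4 kips.
Try a within the flange: a = T/(0.85 f'_c b_f) = 599.4/(0.85 × 3.5 × 29) = 6.948 in.
a = 6.948 > h_f = 5.7 in: the block extends into the web. Split into flange-overhang and web parts.
C_f = 0.85 f'_c (b_f − b_w) h_f = 0.85 × 3.5 × (29 − 15.8) × 5.7 = 223.8 kips.
Remaining web compression depth: a_w = (T − C_f)/(0.85 f'_c b_w) = (599.4 − 223.8)/(0.85 × 3.5 × 15.8) = 7.991 in.
M_n = C_f(d − h_f/2) + (T − C_f)(d − a_w/2) = 223.8 × (18.6 − 2.85) + 375.6 × (18.6 − 3.9955) = 3524.9 + 5485.5 = 9010.4 kip·in.
M_n = 9010.4/12 = 750.87 kip·ft.

M_n ≈ 751 kip·ft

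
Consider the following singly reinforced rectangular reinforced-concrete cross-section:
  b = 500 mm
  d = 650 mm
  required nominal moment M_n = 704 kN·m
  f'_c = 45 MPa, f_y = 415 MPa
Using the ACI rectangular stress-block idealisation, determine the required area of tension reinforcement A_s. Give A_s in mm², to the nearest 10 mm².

With M_n = 0.85 f'_c a b (d − a/2), solve the quadratic for a:
a = d − √(d² − 2M_n/(0.85 f'_c b)) = 650 − √(650² − 2 × 704×10⁶/(0.85 × 45 × 500)) = 59.34 mm.
A_s = 0.85 f'_c a b / f_y = 0.85 × 45 × 59.34 × 500 / 415 = 2734.6 mm².

A_s ≈ 2730 mm²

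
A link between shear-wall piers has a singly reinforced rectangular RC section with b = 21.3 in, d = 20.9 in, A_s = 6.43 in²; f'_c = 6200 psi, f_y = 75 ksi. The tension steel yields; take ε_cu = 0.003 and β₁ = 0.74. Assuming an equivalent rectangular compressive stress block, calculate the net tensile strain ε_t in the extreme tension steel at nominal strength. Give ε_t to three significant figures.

a = A_s f_y/(0.85 f'_c b) = 4.296 in.
β₁ = 0.74, so c = a/β₁ = 4.296/0.74 = 5.805 in.
From the linear strain diagram with ε_cu = 0.003: ε_t = 0.003 (d − c)/c = 0.003 × (20.9 − 5.805)/5.805 = 0.00780.
Since ε_t ≥ 0.005, the section is tension-controlled.

ε_t ≈ 0.00780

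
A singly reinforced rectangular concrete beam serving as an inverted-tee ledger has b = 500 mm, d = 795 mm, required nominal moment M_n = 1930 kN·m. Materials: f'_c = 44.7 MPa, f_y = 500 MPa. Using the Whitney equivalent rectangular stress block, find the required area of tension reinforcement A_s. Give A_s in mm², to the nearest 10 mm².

With M_n = 0.85 f'_c a b (d − a/2), solve the quadratic for a:
a = d − √(d² − 2M_n/(0.85 f'_c b)) = 795 − √(795² − 2 × 1930×10⁶/(0.85 × 44.7 × 500)) = 140.14 mm.
A_s = 0.85 f'_c a b / f_y = 0.85 × 44.7 × 140.14 × 500 / 500 = 5324.6 mm².

A_s ≈ 5320 mm²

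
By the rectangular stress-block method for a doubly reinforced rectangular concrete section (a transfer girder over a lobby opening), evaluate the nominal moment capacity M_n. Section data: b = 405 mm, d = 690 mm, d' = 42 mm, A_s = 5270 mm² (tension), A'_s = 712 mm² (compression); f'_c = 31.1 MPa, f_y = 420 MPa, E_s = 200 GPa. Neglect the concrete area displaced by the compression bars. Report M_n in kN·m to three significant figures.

M_n ≈ 1340 kN·m

Assume both tension and compression steel yield.
Net tension couple steel: A_s − A'_s = 4558 mm².
a = (A_s − A'_s) f_y / (0.85 f'_c b) = 1914360/(0.85 × 31.1 × 405) = 178.81 mm.
c = a/β₁ = 178.81/0.828 = 215.95 mm; ε'_s = 0.003(c − d')/c = 0.0024 ≥ f_y/E_s = 0.0021, so compression steel does yield.
M_n = (A_s − A'_s) f_y (d − a/2) + A'_s f_y (d − d') = [1914360 × (690 − 89.405) + 299040 × (690 − 42)] × 10⁻⁶ = 1149.76 + 193.78 = 1343.54 kN·m.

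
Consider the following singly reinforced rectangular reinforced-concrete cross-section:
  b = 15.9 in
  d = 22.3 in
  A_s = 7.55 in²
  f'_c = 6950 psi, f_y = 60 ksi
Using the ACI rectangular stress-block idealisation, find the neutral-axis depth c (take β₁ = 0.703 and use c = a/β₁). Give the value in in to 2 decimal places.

c ≈ 6.86 in

T = A_s f_y = 7.55 × 60 = 453 kips.
a = T/(0.85 f'_c b) = 453/(0.85 × 6.95 × 15.9) = 4.8228 in.
With β₁ = 0.703, c = a/β₁ = 4.8228/0.703 = 6.86 in.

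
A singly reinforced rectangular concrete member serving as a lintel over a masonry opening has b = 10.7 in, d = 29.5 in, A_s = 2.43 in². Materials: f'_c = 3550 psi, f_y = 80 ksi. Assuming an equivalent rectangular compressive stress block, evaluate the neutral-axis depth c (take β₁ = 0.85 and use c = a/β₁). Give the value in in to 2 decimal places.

c ≈ 7.08 in

T = A_s f_y = 2.43 × 80 = 194.4 kips.
a = T/(0.85 f'_c b) = 194.4/(0.85 × 3.55 × 10.7) = 6.0210 in.
With β₁ = 0.85, c = a/β₁ = 6.0210/0.85 = 7.08 in.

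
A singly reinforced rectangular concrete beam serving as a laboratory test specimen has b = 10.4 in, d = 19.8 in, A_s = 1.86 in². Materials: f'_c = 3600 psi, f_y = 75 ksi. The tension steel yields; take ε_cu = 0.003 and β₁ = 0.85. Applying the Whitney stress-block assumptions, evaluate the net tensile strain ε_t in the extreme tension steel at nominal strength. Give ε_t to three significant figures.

ε_t ≈ 0.00852

a = A_s f_y/(0.85 f'_c b) = 4.383 in.
β₁ = 0.85, so c = a/β₁ = 4.383/0.85 = 5.156 in.
From the linear strain diagram with ε_cu = 0.003: ε_t = 0.003 (d − c)/c = 0.003 × (19.8 − 5.156)/5.156 = 0.00852.
Since ε_t ≥ 0.005, the section is tension-controlled.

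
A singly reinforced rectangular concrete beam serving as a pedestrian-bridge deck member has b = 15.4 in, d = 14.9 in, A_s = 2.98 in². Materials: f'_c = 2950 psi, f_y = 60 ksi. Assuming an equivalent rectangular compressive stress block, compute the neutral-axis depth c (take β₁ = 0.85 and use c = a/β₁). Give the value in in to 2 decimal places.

T = A_s f_y = 2.98 × 60 = 178.8 kips.
a = T/(0.85 f'_c b) = 178.8/(0.85 × 2.95 × 15.4) = 4.6303 in.
With β₁ = 0.85, c = a/β₁ = 4.6303/0.85 = 5.45 in.

c ≈ 5.45 in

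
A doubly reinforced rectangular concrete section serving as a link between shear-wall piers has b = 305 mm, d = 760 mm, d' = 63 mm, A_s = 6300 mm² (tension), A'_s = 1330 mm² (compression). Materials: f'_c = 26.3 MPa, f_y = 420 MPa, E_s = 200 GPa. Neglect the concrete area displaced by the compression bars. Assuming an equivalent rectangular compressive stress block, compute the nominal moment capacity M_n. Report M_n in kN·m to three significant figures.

Assume both tension and compression steel yield.
Net tension couple steel: A_s − A'_s = 4970 mm².
a = (A_s − A'_s) f_y / (0.85 f'_c b) = 2087400/(0.85 × 26.3 × 305) = 306.15 mm.
c = a/β₁ = 306.15/0.85 = 360.18 mm; ε'_s = 0.003(c − d')/c = 0.0025 ≥ f_y/E_s = 0.0021, so compression steel does yield.
M_n = (A_s − A'_s) f_y (d − a/2) + A'_s f_y (d − d') = [2087400 × (760 − 153.075) + 558600 × (760 − 63)] × 10⁻⁶ = 1266.90 + 389.34 = 1656.24 kN·m.

M_n ≈ 1660 kN·m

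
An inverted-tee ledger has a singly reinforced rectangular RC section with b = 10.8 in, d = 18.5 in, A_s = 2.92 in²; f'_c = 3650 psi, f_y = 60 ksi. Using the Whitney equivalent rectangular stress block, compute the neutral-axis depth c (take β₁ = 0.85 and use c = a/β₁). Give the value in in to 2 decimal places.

T = A_s f_y = 2.92 × 60 = 175.2 kips.
a = T/(0.85 f'_c b) = 175.2/(0.85 × 3.65 × 10.8) = 5.2288 in.
With β₁ = 0.85, c = a/β₁ = 5.2288/0.85 = 6.15 in.

c ≈ 6.15 in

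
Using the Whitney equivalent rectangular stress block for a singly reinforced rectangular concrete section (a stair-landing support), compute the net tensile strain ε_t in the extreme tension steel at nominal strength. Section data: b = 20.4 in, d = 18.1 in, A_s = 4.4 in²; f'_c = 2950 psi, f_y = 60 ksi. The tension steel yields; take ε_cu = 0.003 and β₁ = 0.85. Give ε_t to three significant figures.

a = A_s f_y/(0.85 f'_c b) = 5.161 in.
β₁ = 0.85, so c = a/β₁ = 5.161/0.85 = 6.072 in.
From the linear strain diagram with ε_cu = 0.003: ε_t = 0.003 (d − c)/c = 0.003 × (18.1 − 6.072)/6.072 = 0.00594.
Since ε_t ≥ 0.005, the section is tension-controlled.

ε_t ≈ 0.00594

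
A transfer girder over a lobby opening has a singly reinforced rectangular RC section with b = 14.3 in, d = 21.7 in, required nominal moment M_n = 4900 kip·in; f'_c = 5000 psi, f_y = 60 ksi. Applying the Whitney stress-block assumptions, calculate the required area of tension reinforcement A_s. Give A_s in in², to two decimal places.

A_s ≈ 4.16 in²

From M_n = 0.85 f'_c a b (d − a/2):
a = d − √(d² − 2M_n/(0.85 f'_c b)) = 21.7 − √(21.7² − 2 × 4900/(0.85 × 5 × 14.3)) = 4.103 in.
A_s = 0.85 f'_c a b / f_y = 0.85 × 5 × 4.103 × 14.3 / 60 = 4.156 in².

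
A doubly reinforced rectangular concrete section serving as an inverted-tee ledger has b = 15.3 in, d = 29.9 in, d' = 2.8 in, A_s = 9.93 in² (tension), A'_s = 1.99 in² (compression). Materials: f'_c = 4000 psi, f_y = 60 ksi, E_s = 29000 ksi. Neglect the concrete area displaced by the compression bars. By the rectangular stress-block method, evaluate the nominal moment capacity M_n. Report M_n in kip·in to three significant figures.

Assume both steels yield.
a = (A_s − A'_s) f_y/(0.85 f'_c b) = (9.93 − 1.99) × 60/(0.85 × 4 × 15.3) = 9.158 in.
c = a/β₁ = 9.158/0.85 = 10.774 in; ε'_s = 0.003(c − d')/c = 0.0022 ≥ ε_y = 0.0021, so the compression steel yields.
M_n = (A_s − A'_s) f_y (d − a/2) + A'_s f_y (d − d') = 476.4 × (29.9 − 4.579) + 119.4 × (29.9 − 2.8) = 12062.9 + 3235.7 = 15298.6 kip·in.

M_n ≈ 15300 kip·in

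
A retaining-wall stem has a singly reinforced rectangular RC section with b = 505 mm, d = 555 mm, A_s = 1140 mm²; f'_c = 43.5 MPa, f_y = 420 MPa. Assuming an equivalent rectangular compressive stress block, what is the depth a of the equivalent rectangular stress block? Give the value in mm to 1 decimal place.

a ≈ 25.6 mm

T = A_s f_y = 1140 × 420 = 478800 N = 478.8 kN.
Setting C = 0.85 f'_c a b equal to T: a = 478800/(0.85 × 43.5 × 505) = 25.6 mm.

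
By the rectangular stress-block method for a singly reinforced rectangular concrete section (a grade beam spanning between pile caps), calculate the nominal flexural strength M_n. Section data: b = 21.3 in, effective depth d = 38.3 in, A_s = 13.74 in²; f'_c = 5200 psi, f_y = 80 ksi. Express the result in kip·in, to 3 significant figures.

M_n ≈ 35700 kip·in

T = A_s f_y = 13.74 × 80 = 1099.2 kips.
a = T/(0.85 f'_c b) = 1099.2/(0.85 × 5.2 × 21.3) = 11.675 in.
M_n = T(d − a/2) = 1099.2 × (38.3 − 5.8375) = 35682.8 kip·in.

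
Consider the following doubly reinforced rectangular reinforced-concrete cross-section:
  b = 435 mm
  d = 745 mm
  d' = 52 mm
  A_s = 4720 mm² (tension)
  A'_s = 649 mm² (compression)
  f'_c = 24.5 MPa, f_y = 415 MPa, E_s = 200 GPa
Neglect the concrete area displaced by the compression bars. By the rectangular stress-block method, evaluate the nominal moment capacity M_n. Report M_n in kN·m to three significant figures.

M_n ≈ 1290 kN·m

Assume both tension and compression steel yield.
Net tension couple steel: A_s − A'_s = 4071 mm².
a = (A_s − A'_s) f_y / (0.85 f'_c b) = 1689465/(0.85 × 24.5 × 435) = 186.50 mm.
c = a/β₁ = 186.50/0.85 = 219.41 mm; ε'_s = 0.003(c − d')/c = 0.0023 ≥ f_y/E_s = 0.0021, so compression steel does yield.
M_n = (A_s − A'_s) f_y (d − a/2) + A'_s f_y (d − d') = [1689465 × (745 − 93.25) + 269335 × (745 − 52)] × 10⁻⁶ = 1101.11 + 186.65 = 1287.76 kN·m.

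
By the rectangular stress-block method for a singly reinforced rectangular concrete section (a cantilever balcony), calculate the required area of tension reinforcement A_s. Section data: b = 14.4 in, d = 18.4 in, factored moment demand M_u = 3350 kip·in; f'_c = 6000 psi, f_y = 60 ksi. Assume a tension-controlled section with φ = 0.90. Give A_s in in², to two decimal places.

A_s ≈ 3.67 in²

M_n = M_u/φ = 3350/0.90 = 3722.22 kip·in.
From M_n = 0.85 f'_c a b (d − a/2):
a = d − √(d² − 2M_n/(0.85 f'_c b)) = 18.4 − √(18.4² − 2 × 3722.22/(0.85 × 6 × 14.4)) = 2.999 in.
A_s = 0.85 f'_c a b / f_y = 0.85 × 6 × 2.999 × 14.4 / 60 = 3.671 in².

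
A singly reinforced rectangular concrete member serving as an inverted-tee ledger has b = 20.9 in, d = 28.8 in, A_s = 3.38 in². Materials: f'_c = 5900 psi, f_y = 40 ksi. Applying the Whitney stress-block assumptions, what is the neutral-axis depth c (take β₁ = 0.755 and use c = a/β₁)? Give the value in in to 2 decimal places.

c ≈ 1.71 in

T = A_s f_y = 3.38 × 40 = 135.2 kips.
a = T/(0.85 f'_c b) = 135.2/(0.85 × 5.9 × 20.9) = 1.2899 in.
With β₁ = 0.755, c = a/β₁ = 1.2899/0.755 = 1.71 in.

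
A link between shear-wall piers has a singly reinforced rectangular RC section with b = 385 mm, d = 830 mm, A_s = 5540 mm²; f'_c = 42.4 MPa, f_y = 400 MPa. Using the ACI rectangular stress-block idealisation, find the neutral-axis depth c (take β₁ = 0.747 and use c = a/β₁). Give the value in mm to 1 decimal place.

c ≈ 213.8 mm

T = A_s f_y = 5540 × 400 = 2216000 N = 2216 kN.
Setting C = 0.85 f'_c a b equal to T: a = 2216000/(0.85 × 42.4 × 385) = 159.707 mm.
With β₁ = 0.747, c = a/β₁ = 159.707/0.747 = 213.8 mm.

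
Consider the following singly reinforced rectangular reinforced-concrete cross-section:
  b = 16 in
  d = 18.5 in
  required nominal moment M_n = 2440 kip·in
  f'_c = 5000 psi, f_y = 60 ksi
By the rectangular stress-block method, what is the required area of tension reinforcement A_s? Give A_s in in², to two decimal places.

From M_n = 0.85 f'_c a b (d − a/2):
a = d − √(d² − 2M_n/(0.85 f'_c b)) = 18.5 − √(18.5² − 2 × 2440/(0.85 × 5 × 16)) = 2.054 in.
A_s = 0.85 f'_c a b / f_y = 0.85 × 5 × 2.054 × 16 / 60 = 2.328 in².

A_s ≈ 2.33 in²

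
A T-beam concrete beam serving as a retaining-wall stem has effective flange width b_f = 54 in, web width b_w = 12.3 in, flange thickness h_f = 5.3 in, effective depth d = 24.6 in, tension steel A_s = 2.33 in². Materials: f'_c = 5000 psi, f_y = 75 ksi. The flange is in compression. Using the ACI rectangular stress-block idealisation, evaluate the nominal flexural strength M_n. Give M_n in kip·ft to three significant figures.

Tension: T = A_s f_y = 2.33 × 75 = 174.75 kips.
Try a within the flange: a = T/(0.85 f'_c b_f) = 174.75/(0.85 × 5 × 54) = 0.761 in.
Since a = 0.761 ≤ h_f = 5.3 in, the stress block lies entirely in the flange; analyse as a rectangular beam of width b_f.
M_n = T(d − a/2) = 174.75 × (24.6 − 0.3805) = 4232.4 kip·in.
M_n = 4232.4/12 = 352.70 kip·ft.

M_n ≈ 353 kip·ft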